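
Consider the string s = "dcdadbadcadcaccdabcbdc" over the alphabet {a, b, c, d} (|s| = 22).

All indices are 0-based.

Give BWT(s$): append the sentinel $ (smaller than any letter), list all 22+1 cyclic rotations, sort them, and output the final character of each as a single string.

cdcdcbdacdddbacdccabaa$

rank  rotation                 last
    0  $dcdadbadcadcaccdabcbdc  c
    1  abcbdc$dcdadbadcadcaccd  d
    2  accdabcbdc$dcdadbadcadc  c
    3  adbadcadcaccdabcbdc$dcd  d
    4  adcaccdabcbdc$dcdadbadc  c
    5  adcadcaccdabcbdc$dcdadb  b
    6  badcadcaccdabcbdc$dcdad  d
    7  bcbdc$dcdadbadcadcaccda  a
    8  bdc$dcdadbadcadcaccdabc  c
    9  c$dcdadbadcadcaccdabcbd  d
   10  caccdabcbdc$dcdadbadcad  d
   11  cadcaccdabcbdc$dcdadbad  d
   12  cbdc$dcdadbadcadcaccdab  b
   13  ccdabcbdc$dcdadbadcadca  a
   14  cdabcbdc$dcdadbadcadcac  c
   15  cdadbadcadcaccdabcbdc$d  d
   16  dabcbdc$dcdadbadcadcacc  c
   17  dadbadcadcaccdabcbdc$dc  c
   18  dbadcadcaccdabcbdc$dcda  a
   19  dc$dcdadbadcadcaccdabcb  b
   20  dcaccdabcbdc$dcdadbadca  a
   21  dcadcaccdabcbdc$dcdadba  a
   22  dcdadbadcadcaccdabcbdc$  $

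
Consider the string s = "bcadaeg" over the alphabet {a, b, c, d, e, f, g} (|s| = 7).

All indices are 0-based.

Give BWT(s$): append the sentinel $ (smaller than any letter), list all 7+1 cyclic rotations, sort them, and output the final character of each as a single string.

gcd$baae

rank  rotation  last
    0  $bcadaeg  g
    1  adaeg$bc  c
    2  aeg$bcad  d
    3  bcadaeg$  $
    4  cadaeg$b  b
    5  daeg$bca  a
    6  eg$bcada  a
    7  g$bcadae  e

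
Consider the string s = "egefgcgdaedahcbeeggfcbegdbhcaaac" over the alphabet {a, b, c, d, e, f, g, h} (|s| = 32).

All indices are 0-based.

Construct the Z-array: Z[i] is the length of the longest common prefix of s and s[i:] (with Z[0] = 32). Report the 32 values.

[32, 0, 1, 0, 0, 0, 0, 0, 0, 1, 0, 0, 0, 0, 0, 1, 2, 0, 0, 0, 0, 0, 2, 0, 0, 0, 0, 0, 0, 0, 0, 0]

Z[0]=32
i=1: fresh scan; Z[1]=0
i=2: fresh scan; Z[2]=1 extend→box=[2,3)
i=3: fresh scan; Z[3]=0
i=4: fresh scan; Z[4]=0
i=5: fresh scan; Z[5]=0
i=6: fresh scan; Z[6]=0
i=7: fresh scan; Z[7]=0
i=8: fresh scan; Z[8]=0
i=9: fresh scan; Z[9]=1 extend→box=[9,10)
i=10: fresh scan; Z[10]=0
i=11: fresh scan; Z[11]=0
i=12: fresh scan; Z[12]=0
i=13: fresh scan; Z[13]=0
i=14: fresh scan; Z[14]=0
i=15: fresh scan; Z[15]=1 extend→box=[15,16)
i=16: fresh scan; Z[16]=2 extend→box=[16,18)
i=17: min(r-i=1, Z[1]=0)=0; Z[17]=0
i=18: fresh scan; Z[18]=0
i=19: fresh scan; Z[19]=0
i=20: fresh scan; Z[20]=0
i=21: fresh scan; Z[21]=0
i=22: fresh scan; Z[22]=2 extend→box=[22,24)
i=23: min(r-i=1, Z[1]=0)=0; Z[23]=0
i=24: fresh scan; Z[24]=0
i=25: fresh scan; Z[25]=0
i=26: fresh scan; Z[26]=0
i=27: fresh scan; Z[27]=0
i=28: fresh scan; Z[28]=0
i=29: fresh scan; Z[29]=0
i=30: fresh scan; Z[30]=0
i=31: fresh scan; Z[31]=0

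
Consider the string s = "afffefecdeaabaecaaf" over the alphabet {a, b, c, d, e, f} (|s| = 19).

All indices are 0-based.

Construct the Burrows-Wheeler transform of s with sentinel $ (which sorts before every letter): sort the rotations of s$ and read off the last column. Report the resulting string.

fecaba$aeecdaffaeffa

rank  rotation              last
    0  $afffefecdeaabaecaaf  f
    1  aabaecaaf$afffefecde  e
    2  aaf$afffefecdeaabaec  c
    3  abaecaaf$afffefecdea  a
    4  aecaaf$afffefecdeaab  b
    5  af$afffefecdeaabaeca  a
    6  afffefecdeaabaecaaf$  $
    7  baecaaf$afffefecdeaa  a
    8  caaf$afffefecdeaabae  e
    9  cdeaabaecaaf$afffefe  e
   10  deaabaecaaf$afffefec  c
   11  eaabaecaaf$afffefecd  d
   12  ecaaf$afffefecdeaaba  a
   13  ecdeaabaecaaf$afffef  f
   14  efecdeaabaecaaf$afff  f
   15  f$afffefecdeaabaecaa  a
   16  fecdeaabaecaaf$afffe  e
   17  fefecdeaabaecaaf$aff  f
   18  ffefecdeaabaecaaf$af  f
   19  fffefecdeaabaecaaf$a  a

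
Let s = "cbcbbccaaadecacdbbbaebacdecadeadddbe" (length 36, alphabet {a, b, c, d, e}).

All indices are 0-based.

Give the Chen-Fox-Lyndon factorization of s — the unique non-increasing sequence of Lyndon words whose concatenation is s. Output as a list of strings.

emit factor 1: 'c' (i=0, period=1)
emit factor 2: 'bc' (i=1, period=2)
emit factor 3: 'bbcc' (i=3, period=4)
emit factor 4: 'aaadecacdbbbaebacdecadeadddbe' (i=7, period=29)

["c", "bc", "bbcc", "aaadecacdbbbaebacdecadeadddbe"]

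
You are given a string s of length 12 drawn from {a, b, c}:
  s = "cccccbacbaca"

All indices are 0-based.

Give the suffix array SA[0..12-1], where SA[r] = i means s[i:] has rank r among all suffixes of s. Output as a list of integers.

[11, 9, 6, 8, 5, 10, 7, 4, 3, 2, 1, 0]

rank | idx | suffix
   0 |  11 | a
   1 |   9 | aca
   2 |   6 | acbaca
   3 |   8 | baca
   4 |   5 | bacbaca
   5 |  10 | ca
   6 |   7 | cbaca
   7 |   4 | cbacbaca
   8 |   3 | ccbacbaca
   9 |   2 | cccbacbaca
  10 |   1 | ccccbacbaca
  11 |   0 | cccccbacbaca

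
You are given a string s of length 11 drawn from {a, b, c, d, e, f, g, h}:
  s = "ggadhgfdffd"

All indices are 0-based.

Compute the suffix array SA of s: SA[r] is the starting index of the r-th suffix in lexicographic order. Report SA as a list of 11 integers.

[2, 10, 7, 3, 9, 6, 8, 1, 5, 0, 4]

rank | idx | suffix
   0 |   2 | adhgfdffd
   1 |  10 | d
   2 |   7 | dffd
   3 |   3 | dhgfdffd
   4 |   9 | fd
   5 |   6 | fdffd
   6 |   8 | ffd
   7 |   1 | gadhgfdffd
   8 |   5 | gfdffd
   9 |   0 | ggadhgfdffd
  10 |   4 | hgfdffd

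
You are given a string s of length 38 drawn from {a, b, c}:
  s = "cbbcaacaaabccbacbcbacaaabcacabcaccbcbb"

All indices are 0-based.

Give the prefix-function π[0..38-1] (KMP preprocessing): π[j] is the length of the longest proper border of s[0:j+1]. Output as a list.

[0, 0, 0, 1, 0, 0, 1, 0, 0, 0, 0, 1, 1, 2, 0, 1, 2, 1, 2, 0, 1, 0, 0, 0, 0, 1, 0, 1, 0, 0, 1, 0, 1, 1, 2, 1, 2, 3]

π[0] = 0
j=1 s[j]='b': π[1]=0 (border '')
j=2 s[j]='b': π[2]=0 (border '')
j=3 s[j]='c': π[3]=1 (border 'c')
j=4 s[j]='a': k: 1→0; π[4]=0 (border '')
j=5 s[j]='a': π[5]=0 (border '')
j=6 s[j]='c': π[6]=1 (border 'c')
j=7 s[j]='a': k: 1→0; π[7]=0 (border '')
j=8 s[j]='a': π[8]=0 (border '')
j=9 s[j]='a': π[9]=0 (border '')
j=10 s[j]='b': π[10]=0 (border '')
j=11 s[j]='c': π[11]=1 (border 'c')
j=12 s[j]='c': k: 1→0; π[12]=1 (border 'c')
j=13 s[j]='b': π[13]=2 (border 'cb')
j=14 s[j]='a': k: 2→0; π[14]=0 (border '')
j=15 s[j]='c': π[15]=1 (border 'c')
j=16 s[j]='b': π[16]=2 (border 'cb')
j=17 s[j]='c': k: 2→0; π[17]=1 (border 'c')
j=18 s[j]='b': π[18]=2 (border 'cb')
j=19 s[j]='a': k: 2→0; π[19]=0 (border '')
j=20 s[j]='c': π[20]=1 (border 'c')
j=21 s[j]='a': k: 1→0; π[21]=0 (border '')
j=22 s[j]='a': π[22]=0 (border '')
j=23 s[j]='a': π[23]=0 (border '')
j=24 s[j]='b': π[24]=0 (border '')
j=25 s[j]='c': π[25]=1 (border 'c')
j=26 s[j]='a': k: 1→0; π[26]=0 (border '')
j=27 s[j]='c': π[27]=1 (border 'c')
j=28 s[j]='a': k: 1→0; π[28]=0 (border '')
j=29 s[j]='b': π[29]=0 (border '')
j=30 s[j]='c': π[30]=1 (border 'c')
j=31 s[j]='a': k: 1→0; π[31]=0 (border '')
j=32 s[j]='c': π[32]=1 (border 'c')
j=33 s[j]='c': k: 1→0; π[33]=1 (border 'c')
j=34 s[j]='b': π[34]=2 (border 'cb')
j=35 s[j]='c': k: 2→0; π[35]=1 (border 'c')
j=36 s[j]='b': π[36]=2 (border 'cb')
j=37 s[j]='b': π[37]=3 (border 'cbb')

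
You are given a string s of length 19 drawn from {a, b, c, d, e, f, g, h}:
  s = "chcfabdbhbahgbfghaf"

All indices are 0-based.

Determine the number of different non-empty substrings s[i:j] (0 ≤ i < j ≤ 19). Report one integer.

178

rank→(start, suffix):
  0 → (4, 'abdbhbahgbfghaf')
  1 → (17, 'af')
  2 → (10, 'ahgbfghaf')
  3 → (9, 'bahgbfghaf')
  4 → (5, 'bdbhbahgbfghaf')
  5 → (13, 'bfghaf')
  6 → (7, 'bhbahgbfghaf')
  7 → (2, 'cfabdbhbahgbfghaf')
  8 → (0, 'chcfabdbhbahgbfghaf')
  9 → (6, 'dbhbahgbfghaf')
  10 → (18, 'f')
  11 → (3, 'fabdbhbahgbfghaf')
  12 → (14, 'fghaf')
  13 → (12, 'gbfghaf')
  14 → (15, 'ghaf')
  15 → (16, 'haf')
  16 → (8, 'hbahgbfghaf')
  17 → (1, 'hcfabdbhbahgbfghaf')
  18 → (11, 'hgbfghaf')

SA = [4, 17, 10, 9, 5, 13, 7, 2, 0, 6, 18, 3, 14, 12, 15, 16, 8, 1, 11]
[i] adj suffixes → lcp
  [1] 4/17 → 1 ('a')
  [2] 17/10 → 1 ('a')
  [3] 10/9 → 0 ('')
  [4] 9/5 → 1 ('b')
  [5] 5/13 → 1 ('b')
  [6] 13/7 → 1 ('b')
  [7] 7/2 → 0 ('')
  [8] 2/0 → 1 ('c')
  [9] 0/6 → 0 ('')
  [10] 6/18 → 0 ('')
  [11] 18/3 → 1 ('f')
  [12] 3/14 → 1 ('f')
  [13] 14/12 → 0 ('')
  [14] 12/15 → 1 ('g')
  [15] 15/16 → 0 ('')
  [16] 16/8 → 1 ('h')
  [17] 8/1 → 1 ('h')
  [18] 1/11 → 1 ('h')

n(n+1)/2 = 19·20/2 = 190
Σ LCP = 0 + 1 + 1 + 0 + 1 + 1 + 1 + 0 + 1 + 0 + 0 + 1 + 1 + 0 + 1 + 0 + 1 + 1 + 1 = 12
distinct = 190 − 12 = 178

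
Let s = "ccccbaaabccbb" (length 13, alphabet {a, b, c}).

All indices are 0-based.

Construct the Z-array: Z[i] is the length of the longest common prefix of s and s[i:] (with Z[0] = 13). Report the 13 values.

[13, 3, 2, 1, 0, 0, 0, 0, 0, 2, 1, 0, 0]

Z[0]=13
i=1: fresh scan; Z[1]=3 scan→box=[1,4)
i=2: min(r-i=2, Z[1]=3)=2; Z[2]=2
i=3: min(r-i=1, Z[2]=2)=1; Z[3]=1
i=4: fresh scan; Z[4]=0
i=5: fresh scan; Z[5]=0
i=6: fresh scan; Z[6]=0
i=7: fresh scan; Z[7]=0
i=8: fresh scan; Z[8]=0
i=9: fresh scan; Z[9]=2 scan→box=[9,11)
i=10: min(r-i=1, Z[1]=3)=1; Z[10]=1
i=11: fresh scan; Z[11]=0
i=12: fresh scan; Z[12]=0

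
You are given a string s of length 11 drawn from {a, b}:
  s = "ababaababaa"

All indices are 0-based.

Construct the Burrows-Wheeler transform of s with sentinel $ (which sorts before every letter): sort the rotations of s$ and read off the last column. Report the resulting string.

aabbbba$aaaa

rank  rotation      last
    0  $ababaababaa  a
    1  a$ababaababa  a
    2  aa$ababaabab  b
    3  aababaa$abab  b
    4  abaa$ababaab  b
    5  abaababaa$ab  b
    6  ababaa$ababa  a
    7  ababaababaa$  $
    8  baa$ababaaba  a
    9  baababaa$aba  a
   10  babaa$ababaa  a
   11  babaababaa$a  a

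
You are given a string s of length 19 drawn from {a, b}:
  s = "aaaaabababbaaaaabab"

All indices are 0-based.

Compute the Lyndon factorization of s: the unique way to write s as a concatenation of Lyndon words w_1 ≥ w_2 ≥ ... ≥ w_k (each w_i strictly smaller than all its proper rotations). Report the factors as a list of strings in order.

["aaaaabababb", "aaaaabab"]

emit factor 1: 'aaaaabababb' (i=0, period=11)
emit factor 2: 'aaaaabab' (i=11, period=8)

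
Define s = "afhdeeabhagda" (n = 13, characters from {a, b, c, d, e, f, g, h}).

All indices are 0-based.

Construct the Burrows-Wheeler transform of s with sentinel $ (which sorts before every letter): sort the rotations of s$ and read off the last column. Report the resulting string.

rank  rotation        last
    0  $afhdeeabhagda  a
    1  a$afhdeeabhagd  d
    2  abhagda$afhdee  e
    3  afhdeeabhagda$  $
    4  agda$afhdeeabh  h
    5  bhagda$afhdeea  a
    6  da$afhdeeabhag  g
    7  deeabhagda$afh  h
    8  eabhagda$afhde  e
    9  eeabhagda$afhd  d
   10  fhdeeabhagda$a  a
   11  gda$afhdeeabha  a
   12  hagda$afhdeeab  b
   13  hdeeabhagda$af  f

ade$haghedaabf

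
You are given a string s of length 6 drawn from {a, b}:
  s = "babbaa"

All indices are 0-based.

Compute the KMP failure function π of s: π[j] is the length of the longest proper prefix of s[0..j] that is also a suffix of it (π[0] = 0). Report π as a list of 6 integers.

π[0] = 0
j=1 s[j]='a': π[1]=0 (border '')
j=2 s[j]='b': π[2]=1 (border 'b')
j=3 s[j]='b': k: 1→0; π[3]=1 (border 'b')
j=4 s[j]='a': π[4]=2 (border 'ba')
j=5 s[j]='a': k: 2→0; π[5]=0 (border '')

[0, 0, 1, 1, 2, 0]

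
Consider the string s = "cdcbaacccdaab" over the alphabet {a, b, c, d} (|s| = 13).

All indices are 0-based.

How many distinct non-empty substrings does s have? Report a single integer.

79

rank→(start, suffix):
  0 → (10, 'aab')
  1 → (4, 'aacccdaab')
  2 → (11, 'ab')
  3 → (5, 'acccdaab')
  4 → (12, 'b')
  5 → (3, 'baacccdaab')
  6 → (2, 'cbaacccdaab')
  7 → (6, 'cccdaab')
  8 → (7, 'ccdaab')
  9 → (8, 'cdaab')
  10 → (0, 'cdcbaacccdaab')
  11 → (9, 'daab')
  12 → (1, 'dcbaacccdaab')

SA = [10, 4, 11, 5, 12, 3, 2, 6, 7, 8, 0, 9, 1]
[i] adj suffixes → lcp
  [1] 10/4 → 2 ('aa')
  [2] 4/11 → 1 ('a')
  [3] 11/5 → 1 ('a')
  [4] 5/12 → 0 ('')
  [5] 12/3 → 1 ('b')
  [6] 3/2 → 0 ('')
  [7] 2/6 → 1 ('c')
  [8] 6/7 → 2 ('cc')
  [9] 7/8 → 1 ('c')
  [10] 8/0 → 2 ('cd')
  [11] 0/9 → 0 ('')
  [12] 9/1 → 1 ('d')

n(n+1)/2 = 13·14/2 = 91
Σ LCP = 0 + 2 + 1 + 1 + 0 + 1 + 0 + 1 + 2 + 1 + 2 + 0 + 1 = 12
distinct = 91 − 12 = 79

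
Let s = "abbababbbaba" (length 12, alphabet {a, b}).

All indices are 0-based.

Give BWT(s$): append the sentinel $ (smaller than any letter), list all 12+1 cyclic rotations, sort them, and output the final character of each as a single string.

rank  rotation       last
    0  $abbababbbaba  a
    1  a$abbababbbab  b
    2  aba$abbababbb  b
    3  ababbbaba$abb  b
    4  abbababbbaba$  $
    5  abbbaba$abbab  b
    6  ba$abbababbba  a
    7  baba$abbababb  b
    8  bababbbaba$ab  b
    9  babbbaba$abba  a
   10  bbaba$abbabab  b
   11  bbababbbaba$a  a
   12  bbbaba$abbaba  a

abbb$babbabaa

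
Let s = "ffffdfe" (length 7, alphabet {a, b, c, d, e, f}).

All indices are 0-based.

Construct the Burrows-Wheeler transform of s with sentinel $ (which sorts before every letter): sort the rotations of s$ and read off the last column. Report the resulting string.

efffdff$

rank  rotation  last
    0  $ffffdfe  e
    1  dfe$ffff  f
    2  e$ffffdf  f
    3  fdfe$fff  f
    4  fe$ffffd  d
    5  ffdfe$ff  f
    6  fffdfe$f  f
    7  ffffdfe$  $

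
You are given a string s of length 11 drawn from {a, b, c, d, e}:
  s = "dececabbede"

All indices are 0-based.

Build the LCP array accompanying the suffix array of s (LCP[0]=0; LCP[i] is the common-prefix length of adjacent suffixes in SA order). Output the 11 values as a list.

[0, 0, 1, 0, 1, 0, 2, 0, 1, 2, 1]

sorted suffixes:
  #0 SA[0]=5  'abbede'
  #1 SA[1]=6  'bbede'
  #2 SA[2]=7  'bede'
  #3 SA[3]=4  'cabbede'
  #4 SA[4]=2  'cecabbede'
  #5 SA[5]=9  'de'
  #6 SA[6]=0  'dececabbede'
  #7 SA[7]=10  'e'
  #8 SA[8]=3  'ecabbede'
  #9 SA[9]=1  'ececabbede'
  #10 SA[10]=8  'ede'

SA = [5, 6, 7, 4, 2, 9, 0, 10, 3, 1, 8]
rank  pair      lcp
   1  s[5:],s[6:]  0  ''
   2  s[6:],s[7:]  1  'b'
   3  s[7:],s[4:]  0  ''
   4  s[4:],s[2:]  1  'c'
   5  s[2:],s[9:]  0  ''
   6  s[9:],s[0:]  2  'de'
   7  s[0:],s[10:]  0  ''
   8  s[10:],s[3:]  1  'e'
   9  s[3:],s[1:]  2  'ec'
  10  s[1:],s[8:]  1  'e'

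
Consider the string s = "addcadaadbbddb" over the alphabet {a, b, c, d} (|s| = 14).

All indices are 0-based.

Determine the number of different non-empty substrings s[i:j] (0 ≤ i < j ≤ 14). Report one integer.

91

rank | idx | suffix
   0 |   6 | aadbbddb
   1 |   4 | adaadbbddb
   2 |   7 | adbbddb
   3 |   0 | addcadaadbbddb
   4 |  13 | b
   5 |   9 | bbddb
   6 |  10 | bddb
   7 |   3 | cadaadbbddb
   8 |   5 | daadbbddb
   9 |  12 | db
  10 |   8 | dbbddb
  11 |   2 | dcadaadbbddb
  12 |  11 | ddb
  13 |   1 | ddcadaadbbddb

SA = [6, 4, 7, 0, 13, 9, 10, 3, 5, 12, 8, 2, 11, 1]
rank  pair      lcp
   1  s[6:],s[4:]  1  'a'
   2  s[4:],s[7:]  2  'ad'
   3  s[7:],s[0:]  2  'ad'
   4  s[0:],s[13:]  0  ''
   5  s[13:],s[9:]  1  'b'
   6  s[9:],s[10:]  1  'b'
   7  s[10:],s[3:]  0  ''
   8  s[3:],s[5:]  0  ''
   9  s[5:],s[12:]  1  'd'
  10  s[12:],s[8:]  2  'db'
  11  s[8:],s[2:]  1  'd'
  12  s[2:],s[11:]  1  'd'
  13  s[11:],s[1:]  2  'dd'

n(n+1)/2 = 14·15/2 = 105
Σ LCP = 0 + 1 + 2 + 2 + 0 + 1 + 1 + 0 + 0 + 1 + 2 + 1 + 1 + 2 = 14
distinct = 105 − 14 = 91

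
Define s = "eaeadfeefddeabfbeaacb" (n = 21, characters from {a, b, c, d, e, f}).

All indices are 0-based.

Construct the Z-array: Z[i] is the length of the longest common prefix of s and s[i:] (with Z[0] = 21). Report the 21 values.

[21, 0, 2, 0, 0, 0, 1, 1, 0, 0, 0, 2, 0, 0, 0, 0, 2, 0, 0, 0, 0]

Z[0]=21
i=1: fresh scan; Z[1]=0
i=2: fresh scan; Z[2]=2 scan→box=[2,4)
i=3: min(r-i=1, Z[1]=0)=0; Z[3]=0
i=4: fresh scan; Z[4]=0
i=5: fresh scan; Z[5]=0
i=6: fresh scan; Z[6]=1 scan→box=[6,7)
i=7: fresh scan; Z[7]=1 scan→box=[7,8)
i=8: fresh scan; Z[8]=0
i=9: fresh scan; Z[9]=0
i=10: fresh scan; Z[10]=0
i=11: fresh scan; Z[11]=2 scan→box=[11,13)
i=12: min(r-i=1, Z[1]=0)=0; Z[12]=0
i=13: fresh scan; Z[13]=0
i=14: fresh scan; Z[14]=0
i=15: fresh scan; Z[15]=0
i=16: fresh scan; Z[16]=2 scan→box=[16,18)
i=17: min(r-i=1, Z[1]=0)=0; Z[17]=0
i=18: fresh scan; Z[18]=0
i=19: fresh scan; Z[19]=0
i=20: fresh scan; Z[20]=0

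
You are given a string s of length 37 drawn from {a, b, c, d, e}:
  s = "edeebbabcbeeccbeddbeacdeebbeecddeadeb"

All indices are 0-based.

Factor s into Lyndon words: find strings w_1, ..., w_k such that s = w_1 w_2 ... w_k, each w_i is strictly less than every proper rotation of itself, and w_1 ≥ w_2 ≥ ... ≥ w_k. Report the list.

emit factor 1: 'e' (i=0, period=1)
emit factor 2: 'dee' (i=1, period=3)
emit factor 3: 'b' (i=4, period=1)
emit factor 4: 'b' (i=5, period=1)
emit factor 5: 'abcbeeccbeddbeacdeebbeecddeadeb' (i=6, period=31)

["e", "dee", "b", "b", "abcbeeccbeddbeacdeebbeecddeadeb"]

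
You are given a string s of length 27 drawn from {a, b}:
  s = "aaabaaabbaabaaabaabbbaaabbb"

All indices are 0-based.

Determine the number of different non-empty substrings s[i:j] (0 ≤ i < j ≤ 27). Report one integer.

rank→(start, suffix):
  0 → (0, 'aaabaaabbaabaaabaabbbaaabbb')
  1 → (12, 'aaabaabbbaaabbb')
  2 → (4, 'aaabbaabaaabaabbbaaabbb')
  3 → (21, 'aaabbb')
  4 → (9, 'aabaaabaabbbaaabbb')
  5 → (1, 'aabaaabbaabaaabaabbbaaabbb')
  6 → (13, 'aabaabbbaaabbb')
  7 → (5, 'aabbaabaaabaabbbaaabbb')
  8 → (22, 'aabbb')
  9 → (16, 'aabbbaaabbb')
  10 → (10, 'abaaabaabbbaaabbb')
  11 → (2, 'abaaabbaabaaabaabbbaaabbb')
  12 → (14, 'abaabbbaaabbb')
  13 → (6, 'abbaabaaabaabbbaaabbb')
  14 → (23, 'abbb')
  15 → (17, 'abbbaaabbb')
  16 → (26, 'b')
  17 → (11, 'baaabaabbbaaabbb')
  18 → (3, 'baaabbaabaaabaabbbaaabbb')
  19 → (20, 'baaabbb')
  20 → (8, 'baabaaabaabbbaaabbb')
  21 → (15, 'baabbbaaabbb')
  22 → (25, 'bb')
  23 → (19, 'bbaaabbb')
  24 → (7, 'bbaabaaabaabbbaaabbb')
  25 → (24, 'bbb')
  26 → (18, 'bbbaaabbb')

SA = [0, 12, 4, 21, 9, 1, 13, 5, 22, 16, 10, 2, 14, 6, 23, 17, 26, 11, 3, 20, 8, 15, 25, 19, 7, 24, 18]
rank  pair      lcp
   1  s[0:],s[12:]  6  'aaabaa'
   2  s[12:],s[4:]  4  'aaab'
   3  s[4:],s[21:]  5  'aaabb'
   4  s[21:],s[9:]  2  'aa'
   5  s[9:],s[1:]  7  'aabaaab'
   6  s[1:],s[13:]  5  'aabaa'
   7  s[13:],s[5:]  3  'aab'
   8  s[5:],s[22:]  4  'aabb'
   9  s[22:],s[16:]  5  'aabbb'
  10  s[16:],s[10:]  1  'a'
  11  s[10:],s[2:]  6  'abaaab'
  12  s[2:],s[14:]  4  'abaa'
  13  s[14:],s[6:]  2  'ab'
  14  s[6:],s[23:]  3  'abb'
  15  s[23:],s[17:]  4  'abbb'
  16  s[17:],s[26:]  0  ''
  17  s[26:],s[11:]  1  'b'
  18  s[11:],s[3:]  5  'baaab'
  19  s[3:],s[20:]  6  'baaabb'
  20  s[20:],s[8:]  3  'baa'
  21  s[8:],s[15:]  4  'baab'
  22  s[15:],s[25:]  1  'b'
  23  s[25:],s[19:]  2  'bb'
  24  s[19:],s[7:]  4  'bbaa'
  25  s[7:],s[24:]  2  'bb'
  26  s[24:],s[18:]  3  'bbb'

n(n+1)/2 = 27·28/2 = 378
Σ LCP = 0 + 6 + 4 + 5 + 2 + 7 + 5 + 3 + 4 + 5 + 1 + 6 + 4 + 2 + 3 + 4 + 0 + 1 + 5 + 6 + 3 + 4 + 1 + 2 + 4 + 2 + 3 = 92
distinct = 378 − 92 = 286

286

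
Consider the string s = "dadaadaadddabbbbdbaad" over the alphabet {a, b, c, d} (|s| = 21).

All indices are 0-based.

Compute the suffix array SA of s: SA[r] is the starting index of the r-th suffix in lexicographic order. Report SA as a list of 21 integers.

[18, 3, 6, 11, 19, 1, 4, 7, 17, 12, 13, 14, 15, 20, 2, 5, 10, 0, 16, 9, 8]

rank→(start, suffix):
  0 → (18, 'aad')
  1 → (3, 'aadaadddabbbbdbaad')
  2 → (6, 'aadddabbbbdbaad')
  3 → (11, 'abbbbdbaad')
  4 → (19, 'ad')
  5 → (1, 'adaadaadddabbbbdbaad')
  6 → (4, 'adaadddabbbbdbaad')
  7 → (7, 'adddabbbbdbaad')
  8 → (17, 'baad')
  9 → (12, 'bbbbdbaad')
  10 → (13, 'bbbdbaad')
  11 → (14, 'bbdbaad')
  12 → (15, 'bdbaad')
  13 → (20, 'd')
  14 → (2, 'daadaadddabbbbdbaad')
  15 → (5, 'daadddabbbbdbaad')
  16 → (10, 'dabbbbdbaad')
  17 → (0, 'dadaadaadddabbbbdbaad')
  18 → (16, 'dbaad')
  19 → (9, 'ddabbbbdbaad')
  20 → (8, 'dddabbbbdbaad')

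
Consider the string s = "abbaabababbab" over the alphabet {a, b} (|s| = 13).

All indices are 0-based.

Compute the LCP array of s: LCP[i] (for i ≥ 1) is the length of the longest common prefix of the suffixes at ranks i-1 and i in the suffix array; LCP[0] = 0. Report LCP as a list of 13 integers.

rank | idx | suffix
   0 |   3 | aabababbab
   1 |  11 | ab
   2 |   4 | abababbab
   3 |   6 | ababbab
   4 |   0 | abbaabababbab
   5 |   8 | abbab
   6 |  12 | b
   7 |   2 | baabababbab
   8 |  10 | bab
   9 |   5 | bababbab
  10 |   7 | babbab
  11 |   1 | bbaabababbab
  12 |   9 | bbab

SA = [3, 11, 4, 6, 0, 8, 12, 2, 10, 5, 7, 1, 9]
rank  pair      lcp
   1  s[3:],s[11:]  1  'a'
   2  s[11:],s[4:]  2  'ab'
   3  s[4:],s[6:]  4  'abab'
   4  s[6:],s[0:]  2  'ab'
   5  s[0:],s[8:]  4  'abba'
   6  s[8:],s[12:]  0  ''
   7  s[12:],s[2:]  1  'b'
   8  s[2:],s[10:]  2  'ba'
   9  s[10:],s[5:]  3  'bab'
  10  s[5:],s[7:]  3  'bab'
  11  s[7:],s[1:]  1  'b'
  12  s[1:],s[9:]  3  'bba'

[0, 1, 2, 4, 2, 4, 0, 1, 2, 3, 3, 1, 3]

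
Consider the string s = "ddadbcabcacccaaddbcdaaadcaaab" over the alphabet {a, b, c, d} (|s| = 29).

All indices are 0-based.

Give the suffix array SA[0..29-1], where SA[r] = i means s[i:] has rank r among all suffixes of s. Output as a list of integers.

[25, 20, 26, 21, 13, 27, 6, 9, 2, 22, 14, 28, 4, 7, 17, 24, 12, 5, 8, 11, 10, 18, 19, 1, 3, 16, 23, 0, 15]

rank | idx | suffix
   0 |  25 | aaab
   1 |  20 | aaadcaaab
   2 |  26 | aab
   3 |  21 | aadcaaab
   4 |  13 | aaddbcdaaadcaaab
   5 |  27 | ab
   6 |   6 | abcacccaaddbcdaaadcaaab
   7 |   9 | acccaaddbcdaaadcaaab
   8 |   2 | adbcabcacccaaddbcdaaadcaaab
   9 |  22 | adcaaab
  10 |  14 | addbcdaaadcaaab
  11 |  28 | b
  12 |   4 | bcabcacccaaddbcdaaadcaaab
  13 |   7 | bcacccaaddbcdaaadcaaab
  14 |  17 | bcdaaadcaaab
  15 |  24 | caaab
  16 |  12 | caaddbcdaaadcaaab
  17 |   5 | cabcacccaaddbcdaaadcaaab
  18 |   8 | cacccaaddbcdaaadcaaab
  19 |  11 | ccaaddbcdaaadcaaab
  20 |  10 | cccaaddbcdaaadcaaab
  21 |  18 | cdaaadcaaab
  22 |  19 | daaadcaaab
  23 |   1 | dadbcabcacccaaddbcdaaadcaaab
  24 |   3 | dbcabcacccaaddbcdaaadcaaab
  25 |  16 | dbcdaaadcaaab
  26 |  23 | dcaaab
  27 |   0 | ddadbcabcacccaaddbcdaaadcaaab
  28 |  15 | ddbcdaaadcaaab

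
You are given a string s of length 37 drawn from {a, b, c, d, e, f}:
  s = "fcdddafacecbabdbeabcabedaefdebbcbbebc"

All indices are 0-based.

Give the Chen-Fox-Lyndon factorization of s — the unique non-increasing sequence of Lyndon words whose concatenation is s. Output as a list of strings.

["f", "cddd", "af", "acecb", "abdbe", "abcabedaefdebbcbbebc"]

emit factor 1: 'f' (i=0, period=1)
emit factor 2: 'cddd' (i=1, period=4)
emit factor 3: 'af' (i=5, period=2)
emit factor 4: 'acecb' (i=7, period=5)
emit factor 5: 'abdbe' (i=12, period=5)
emit factor 6: 'abcabedaefdebbcbbebc' (i=17, period=20)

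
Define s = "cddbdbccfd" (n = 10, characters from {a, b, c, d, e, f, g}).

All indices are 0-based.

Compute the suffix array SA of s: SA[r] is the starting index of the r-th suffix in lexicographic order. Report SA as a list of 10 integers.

rank | idx | suffix
   0 |   5 | bccfd
   1 |   3 | bdbccfd
   2 |   6 | ccfd
   3 |   0 | cddbdbccfd
   4 |   7 | cfd
   5 |   9 | d
   6 |   4 | dbccfd
   7 |   2 | dbdbccfd
   8 |   1 | ddbdbccfd
   9 |   8 | fd

[5, 3, 6, 0, 7, 9, 4, 2, 1, 8]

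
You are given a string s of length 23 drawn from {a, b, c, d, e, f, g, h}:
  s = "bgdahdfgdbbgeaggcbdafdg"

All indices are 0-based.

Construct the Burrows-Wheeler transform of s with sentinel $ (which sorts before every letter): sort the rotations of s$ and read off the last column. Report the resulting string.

gdeddc$bgbgghfgaddgbfbaa

rank  rotation                  last
    0  $bgdahdfgdbbgeaggcbdafdg  g
    1  afdg$bgdahdfgdbbgeaggcbd  d
    2  aggcbdafdg$bgdahdfgdbbge  e
    3  ahdfgdbbgeaggcbdafdg$bgd  d
    4  bbgeaggcbdafdg$bgdahdfgd  d
    5  bdafdg$bgdahdfgdbbgeaggc  c
    6  bgdahdfgdbbgeaggcbdafdg$  $
    7  bgeaggcbdafdg$bgdahdfgdb  b
    8  cbdafdg$bgdahdfgdbbgeagg  g
    9  dafdg$bgdahdfgdbbgeaggcb  b
   10  dahdfgdbbgeaggcbdafdg$bg  g
   11  dbbgeaggcbdafdg$bgdahdfg  g
   12  dfgdbbgeaggcbdafdg$bgdah  h
   13  dg$bgdahdfgdbbgeaggcbdaf  f
   14  eaggcbdafdg$bgdahdfgdbbg  g
   15  fdg$bgdahdfgdbbgeaggcbda  a
   16  fgdbbgeaggcbdafdg$bgdahd  d
   17  g$bgdahdfgdbbgeaggcbdafd  d
   18  gcbdafdg$bgdahdfgdbbgeag  g
   19  gdahdfgdbbgeaggcbdafdg$b  b
   20  gdbbgeaggcbdafdg$bgdahdf  f
   21  geaggcbdafdg$bgdahdfgdbb  b
   22  ggcbdafdg$bgdahdfgdbbgea  a
   23  hdfgdbbgeaggcbdafdg$bgda  a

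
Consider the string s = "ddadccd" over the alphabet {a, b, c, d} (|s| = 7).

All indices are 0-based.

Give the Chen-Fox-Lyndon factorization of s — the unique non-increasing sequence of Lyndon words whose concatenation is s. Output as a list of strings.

emit factor 1: 'd' (i=0, period=1)
emit factor 2: 'd' (i=1, period=1)
emit factor 3: 'adccd' (i=2, period=5)

["d", "d", "adccd"]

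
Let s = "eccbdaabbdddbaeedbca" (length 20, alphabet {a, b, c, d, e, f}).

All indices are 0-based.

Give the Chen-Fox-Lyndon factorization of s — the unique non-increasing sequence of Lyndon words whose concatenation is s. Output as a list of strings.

["e", "c", "c", "bd", "aabbdddbaeedbc", "a"]

emit factor 1: 'e' (i=0, period=1)
emit factor 2: 'c' (i=1, period=1)
emit factor 3: 'c' (i=2, period=1)
emit factor 4: 'bd' (i=3, period=2)
emit factor 5: 'aabbdddbaeedbc' (i=5, period=14)
emit factor 6: 'a' (i=19, period=1)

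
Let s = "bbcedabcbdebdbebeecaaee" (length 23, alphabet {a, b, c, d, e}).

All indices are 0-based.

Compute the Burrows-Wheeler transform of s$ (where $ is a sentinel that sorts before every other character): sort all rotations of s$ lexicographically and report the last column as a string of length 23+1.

ecda$abecdeebbebbedbecab

rank  rotation                  last
    0  $bbcedabcbdebdbebeecaaee  e
    1  aaee$bbcedabcbdebdbebeec  c
    2  abcbdebdbebeecaaee$bbced  d
    3  aee$bbcedabcbdebdbebeeca  a
    4  bbcedabcbdebdbebeecaaee$  $
    5  bcbdebdbebeecaaee$bbceda  a
    6  bcedabcbdebdbebeecaaee$b  b
    7  bdbebeecaaee$bbcedabcbde  e
    8  bdebdbebeecaaee$bbcedabc  c
    9  bebeecaaee$bbcedabcbdebd  d
   10  beecaaee$bbcedabcbdebdbe  e
   11  caaee$bbcedabcbdebdbebee  e
   12  cbdebdbebeecaaee$bbcedab  b
   13  cedabcbdebdbebeecaaee$bb  b
   14  dabcbdebdbebeecaaee$bbce  e
   15  dbebeecaaee$bbcedabcbdeb  b
   16  debdbebeecaaee$bbcedabcb  b
   17  e$bbcedabcbdebdbebeecaae  e
   18  ebdbebeecaaee$bbcedabcbd  d
   19  ebeecaaee$bbcedabcbdebdb  b
   20  ecaaee$bbcedabcbdebdbebe  e
   21  edabcbdebdbebeecaaee$bbc  c
   22  ee$bbcedabcbdebdbebeecaa  a
   23  eecaaee$bbcedabcbdebdbeb  b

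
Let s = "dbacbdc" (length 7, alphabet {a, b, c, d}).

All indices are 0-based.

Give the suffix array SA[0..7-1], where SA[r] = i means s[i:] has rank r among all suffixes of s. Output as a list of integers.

sorted suffixes:
  #0 SA[0]=2  'acbdc'
  #1 SA[1]=1  'bacbdc'
  #2 SA[2]=4  'bdc'
  #3 SA[3]=6  'c'
  #4 SA[4]=3  'cbdc'
  #5 SA[5]=0  'dbacbdc'
  #6 SA[6]=5  'dc'

[2, 1, 4, 6, 3, 0, 5]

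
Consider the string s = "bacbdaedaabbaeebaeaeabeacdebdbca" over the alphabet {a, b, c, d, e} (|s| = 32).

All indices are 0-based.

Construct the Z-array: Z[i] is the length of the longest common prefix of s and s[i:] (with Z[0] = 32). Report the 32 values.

[32, 0, 0, 1, 0, 0, 0, 0, 0, 0, 1, 2, 0, 0, 0, 2, 0, 0, 0, 0, 0, 1, 0, 0, 0, 0, 0, 1, 0, 1, 0, 0]

Z[0]=32
i=1: fresh scan; Z[1]=0
i=2: fresh scan; Z[2]=0
i=3: fresh scan; Z[3]=1 grow→box=[3,4)
i=4: fresh scan; Z[4]=0
i=5: fresh scan; Z[5]=0
i=6: fresh scan; Z[6]=0
i=7: fresh scan; Z[7]=0
i=8: fresh scan; Z[8]=0
i=9: fresh scan; Z[9]=0
i=10: fresh scan; Z[10]=1 grow→box=[10,11)
i=11: fresh scan; Z[11]=2 grow→box=[11,13)
i=12: min(r-i=1, Z[1]=0)=0; Z[12]=0
i=13: fresh scan; Z[13]=0
i=14: fresh scan; Z[14]=0
i=15: fresh scan; Z[15]=2 grow→box=[15,17)
i=16: min(r-i=1, Z[1]=0)=0; Z[16]=0
i=17: fresh scan; Z[17]=0
i=18: fresh scan; Z[18]=0
i=19: fresh scan; Z[19]=0
i=20: fresh scan; Z[20]=0
i=21: fresh scan; Z[21]=1 grow→box=[21,22)
i=22: fresh scan; Z[22]=0
i=23: fresh scan; Z[23]=0
i=24: fresh scan; Z[24]=0
i=25: fresh scan; Z[25]=0
i=26: fresh scan; Z[26]=0
i=27: fresh scan; Z[27]=1 grow→box=[27,28)
i=28: fresh scan; Z[28]=0
i=29: fresh scan; Z[29]=1 grow→box=[29,30)
i=30: fresh scan; Z[30]=0
i=31: fresh scan; Z[31]=0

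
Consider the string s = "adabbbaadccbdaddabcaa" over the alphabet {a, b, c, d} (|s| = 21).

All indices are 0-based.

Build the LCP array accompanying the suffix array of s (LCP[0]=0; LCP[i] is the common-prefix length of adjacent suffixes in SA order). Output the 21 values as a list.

rank→(start, suffix):
  0 → (20, 'a')
  1 → (19, 'aa')
  2 → (6, 'aadccbdaddabcaa')
  3 → (2, 'abbbaadccbdaddabcaa')
  4 → (16, 'abcaa')
  5 → (0, 'adabbbaadccbdaddabcaa')
  6 → (7, 'adccbdaddabcaa')
  7 → (13, 'addabcaa')
  8 → (5, 'baadccbdaddabcaa')
  9 → (4, 'bbaadccbdaddabcaa')
  10 → (3, 'bbbaadccbdaddabcaa')
  11 → (17, 'bcaa')
  12 → (11, 'bdaddabcaa')
  13 → (18, 'caa')
  14 → (10, 'cbdaddabcaa')
  15 → (9, 'ccbdaddabcaa')
  16 → (1, 'dabbbaadccbdaddabcaa')
  17 → (15, 'dabcaa')
  18 → (12, 'daddabcaa')
  19 → (8, 'dccbdaddabcaa')
  20 → (14, 'ddabcaa')

SA = [20, 19, 6, 2, 16, 0, 7, 13, 5, 4, 3, 17, 11, 18, 10, 9, 1, 15, 12, 8, 14]
i: (SA[i-1],SA[i]) lcp shared
  1: (20,19) 1 'a'
  2: (19,6) 2 'aa'
  3: (6,2) 1 'a'
  4: (2,16) 2 'ab'
  5: (16,0) 1 'a'
  6: (0,7) 2 'ad'
  7: (7,13) 2 'ad'
  8: (13,5) 0 ''
  9: (5,4) 1 'b'
  10: (4,3) 2 'bb'
  11: (3,17) 1 'b'
  12: (17,11) 1 'b'
  13: (11,18) 0 ''
  14: (18,10) 1 'c'
  15: (10,9) 1 'c'
  16: (9,1) 0 ''
  17: (1,15) 3 'dab'
  18: (15,12) 2 'da'
  19: (12,8) 1 'd'
  20: (8,14) 1 'd'

[0, 1, 2, 1, 2, 1, 2, 2, 0, 1, 2, 1, 1, 0, 1, 1, 0, 3, 2, 1, 1]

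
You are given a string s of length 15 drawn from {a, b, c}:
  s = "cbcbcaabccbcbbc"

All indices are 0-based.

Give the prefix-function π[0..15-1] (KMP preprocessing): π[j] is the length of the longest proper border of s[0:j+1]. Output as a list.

π[0] = 0
j=1 s[j]='b': π[1]=0 (border '')
j=2 s[j]='c': π[2]=1 (border 'c')
j=3 s[j]='b': π[3]=2 (border 'cb')
j=4 s[j]='c': π[4]=3 (border 'cbc')
j=5 s[j]='a': k: 3→1→0; π[5]=0 (border '')
j=6 s[j]='a': π[6]=0 (border '')
j=7 s[j]='b': π[7]=0 (border '')
j=8 s[j]='c': π[8]=1 (border 'c')
j=9 s[j]='c': k: 1→0; π[9]=1 (border 'c')
j=10 s[j]='b': π[10]=2 (border 'cb')
j=11 s[j]='c': π[11]=3 (border 'cbc')
j=12 s[j]='b': π[12]=4 (border 'cbcb')
j=13 s[j]='b': k: 4→2→0; π[13]=0 (border '')
j=14 s[j]='c': π[14]=1 (border 'c')

[0, 0, 1, 2, 3, 0, 0, 0, 1, 1, 2, 3, 4, 0, 1]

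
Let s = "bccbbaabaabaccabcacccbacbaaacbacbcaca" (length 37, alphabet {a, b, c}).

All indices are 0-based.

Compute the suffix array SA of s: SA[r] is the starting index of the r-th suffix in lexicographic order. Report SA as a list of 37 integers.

[36, 25, 5, 8, 26, 6, 9, 14, 34, 22, 27, 30, 11, 17, 24, 4, 7, 21, 29, 10, 3, 32, 15, 0, 35, 13, 33, 16, 23, 20, 28, 2, 31, 12, 19, 1, 18]

sorted suffixes:
  #0 SA[0]=36  'a'
  #1 SA[1]=25  'aaacbacbcaca'
  #2 SA[2]=5  'aabaabaccabcacccbacbaaacbacbcaca'
  #3 SA[3]=8  'aabaccabcacccbacbaaacbacbcaca'
  #4 SA[4]=26  'aacbacbcaca'
  #5 SA[5]=6  'abaabaccabcacccbacbaaacbacbcaca'
  #6 SA[6]=9  'abaccabcacccbacbaaacbacbcaca'
  #7 SA[7]=14  'abcacccbacbaaacbacbcaca'
  #8 SA[8]=34  'aca'
  #9 SA[9]=22  'acbaaacbacbcaca'
  #10 SA[10]=27  'acbacbcaca'
  #11 SA[11]=30  'acbcaca'
  #12 SA[12]=11  'accabcacccbacbaaacbacbcaca'
  #13 SA[13]=17  'acccbacbaaacbacbcaca'
  #14 SA[14]=24  'baaacbacbcaca'
  #15 SA[15]=4  'baabaabaccabcacccbacbaaacbacbcaca'
  #16 SA[16]=7  'baabaccabcacccbacbaaacbacbcaca'
  #17 SA[17]=21  'bacbaaacbacbcaca'
  #18 SA[18]=29  'bacbcaca'
  #19 SA[19]=10  'baccabcacccbacbaaacbacbcaca'
  #20 SA[20]=3  'bbaabaabaccabcacccbacbaaacbacbcaca'
  #21 SA[21]=32  'bcaca'
  #22 SA[22]=15  'bcacccbacbaaacbacbcaca'
  #23 SA[23]=0  'bccbbaabaabaccabcacccbacbaaacbacbcaca'
  #24 SA[24]=35  'ca'
  #25 SA[25]=13  'cabcacccbacbaaacbacbcaca'
  #26 SA[26]=33  'caca'
  #27 SA[27]=16  'cacccbacbaaacbacbcaca'
  #28 SA[28]=23  'cbaaacbacbcaca'
  #29 SA[29]=20  'cbacbaaacbacbcaca'
  #30 SA[30]=28  'cbacbcaca'
  #31 SA[31]=2  'cbbaabaabaccabcacccbacbaaacbacbcaca'
  #32 SA[32]=31  'cbcaca'
  #33 SA[33]=12  'ccabcacccbacbaaacbacbcaca'
  #34 SA[34]=19  'ccbacbaaacbacbcaca'
  #35 SA[35]=1  'ccbbaabaabaccabcacccbacbaaacbacbcaca'
  #36 SA[36]=18  'cccbacbaaacbacbcaca'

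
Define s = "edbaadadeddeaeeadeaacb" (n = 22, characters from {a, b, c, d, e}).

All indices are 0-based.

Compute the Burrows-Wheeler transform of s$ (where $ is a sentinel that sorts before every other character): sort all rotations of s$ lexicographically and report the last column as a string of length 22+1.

bebaaedecdaaeeadaded$da

rank  rotation                 last
    0  $edbaadadeddeaeeadeaacb  b
    1  aacb$edbaadadeddeaeeade  e
    2  aadadeddeaeeadeaacb$edb  b
    3  acb$edbaadadeddeaeeadea  a
    4  adadeddeaeeadeaacb$edba  a
    5  adeaacb$edbaadadeddeaee  e
    6  adeddeaeeadeaacb$edbaad  d
    7  aeeadeaacb$edbaadadedde  e
    8  b$edbaadadeddeaeeadeaac  c
    9  baadadeddeaeeadeaacb$ed  d
   10  cb$edbaadadeddeaeeadeaa  a
   11  dadeddeaeeadeaacb$edbaa  a
   12  dbaadadeddeaeeadeaacb$e  e
   13  ddeaeeadeaacb$edbaadade  e
   14  deaacb$edbaadadeddeaeea  a
   15  deaeeadeaacb$edbaadaded  d
   16  deddeaeeadeaacb$edbaada  a
   17  eaacb$edbaadadeddeaeead  d
   18  eadeaacb$edbaadadeddeae  e
   19  eaeeadeaacb$edbaadadedd  d
   20  edbaadadeddeaeeadeaacb$  $
   21  eddeaeeadeaacb$edbaadad  d
   22  eeadeaacb$edbaadadeddea  a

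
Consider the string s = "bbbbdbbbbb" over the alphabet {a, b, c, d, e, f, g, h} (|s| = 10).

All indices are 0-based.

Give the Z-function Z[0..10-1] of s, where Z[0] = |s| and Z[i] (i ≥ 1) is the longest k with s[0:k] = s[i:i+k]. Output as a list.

Z[0]=10
i=1: i≥r, start 0; Z[1]=3 grow→box=[1,4)
i=2: min(r-i=2, Z[1]=3)=2; Z[2]=2
i=3: min(r-i=1, Z[2]=2)=1; Z[3]=1
i=4: i≥r, start 0; Z[4]=0
i=5: i≥r, start 0; Z[5]=4 grow→box=[5,9)
i=6: min(r-i=3, Z[1]=3)=3; Z[6]=4 grow→box=[6,10)
i=7: min(r-i=3, Z[1]=3)=3; Z[7]=3
i=8: min(r-i=2, Z[2]=2)=2; Z[8]=2
i=9: min(r-i=1, Z[3]=1)=1; Z[9]=1

[10, 3, 2, 1, 0, 4, 4, 3, 2, 1]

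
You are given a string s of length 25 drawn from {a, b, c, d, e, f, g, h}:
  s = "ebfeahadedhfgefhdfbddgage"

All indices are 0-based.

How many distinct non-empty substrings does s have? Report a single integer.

sorted suffixes:
  #0 SA[0]=6  'adedhfgefhdfbddgage'
  #1 SA[1]=22  'age'
  #2 SA[2]=4  'ahadedhfgefhdfbddgage'
  #3 SA[3]=18  'bddgage'
  #4 SA[4]=1  'bfeahadedhfgefhdfbddgage'
  #5 SA[5]=19  'ddgage'
  #6 SA[6]=7  'dedhfgefhdfbddgage'
  #7 SA[7]=16  'dfbddgage'
  #8 SA[8]=20  'dgage'
  #9 SA[9]=9  'dhfgefhdfbddgage'
  #10 SA[10]=24  'e'
  #11 SA[11]=3  'eahadedhfgefhdfbddgage'
  #12 SA[12]=0  'ebfeahadedhfgefhdfbddgage'
  #13 SA[13]=8  'edhfgefhdfbddgage'
  #14 SA[14]=13  'efhdfbddgage'
  #15 SA[15]=17  'fbddgage'
  #16 SA[16]=2  'feahadedhfgefhdfbddgage'
  #17 SA[17]=11  'fgefhdfbddgage'
  #18 SA[18]=14  'fhdfbddgage'
  #19 SA[19]=21  'gage'
  #20 SA[20]=23  'ge'
  #21 SA[21]=12  'gefhdfbddgage'
  #22 SA[22]=5  'hadedhfgefhdfbddgage'
  #23 SA[23]=15  'hdfbddgage'
  #24 SA[24]=10  'hfgefhdfbddgage'

SA = [6, 22, 4, 18, 1, 19, 7, 16, 20, 9, 24, 3, 0, 8, 13, 17, 2, 11, 14, 21, 23, 12, 5, 15, 10]
i: (SA[i-1],SA[i]) lcp shared
  1: (6,22) 1 'a'
  2: (22,4) 1 'a'
  3: (4,18) 0 ''
  4: (18,1) 1 'b'
  5: (1,19) 0 ''
  6: (19,7) 1 'd'
  7: (7,16) 1 'd'
  8: (16,20) 1 'd'
  9: (20,9) 1 'd'
  10: (9,24) 0 ''
  11: (24,3) 1 'e'
  12: (3,0) 1 'e'
  13: (0,8) 1 'e'
  14: (8,13) 1 'e'
  15: (13,17) 0 ''
  16: (17,2) 1 'f'
  17: (2,11) 1 'f'
  18: (11,14) 1 'f'
  19: (14,21) 0 ''
  20: (21,23) 1 'g'
  21: (23,12) 2 'ge'
  22: (12,5) 0 ''
  23: (5,15) 1 'h'
  24: (15,10) 1 'h'

n(n+1)/2 = 25·26/2 = 325
Σ LCP = 0 + 1 + 1 + 0 + 1 + 0 + 1 + 1 + 1 + 1 + 0 + 1 + 1 + 1 + 1 + 0 + 1 + 1 + 1 + 0 + 1 + 2 + 0 + 1 + 1 = 19
distinct = 325 − 19 = 306

306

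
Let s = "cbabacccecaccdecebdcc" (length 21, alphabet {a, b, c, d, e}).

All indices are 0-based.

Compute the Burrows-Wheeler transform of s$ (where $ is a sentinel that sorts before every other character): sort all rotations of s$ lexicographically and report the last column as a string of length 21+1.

rank  rotation                last
    0  $cbabacccecaccdecebdcc  c
    1  abacccecaccdecebdcc$cb  b
    2  acccecaccdecebdcc$cbab  b
    3  accdecebdcc$cbabacccec  c
    4  babacccecaccdecebdcc$c  c
    5  bacccecaccdecebdcc$cba  a
    6  bdcc$cbabacccecaccdece  e
    7  c$cbabacccecaccdecebdc  c
    8  caccdecebdcc$cbabaccce  e
    9  cbabacccecaccdecebdcc$  $
   10  cc$cbabacccecaccdecebd  d
   11  cccecaccdecebdcc$cbaba  a
   12  ccdecebdcc$cbabaccceca  a
   13  ccecaccdecebdcc$cbabac  c
   14  cdecebdcc$cbabacccecac  c
   15  cebdcc$cbabacccecaccde  e
   16  cecaccdecebdcc$cbabacc  c
   17  dcc$cbabacccecaccdeceb  b
   18  decebdcc$cbabacccecacc  c
   19  ebdcc$cbabacccecaccdec  c
   20  ecaccdecebdcc$cbabaccc  c
   21  ecebdcc$cbabacccecaccd  d

cbbccaece$daaccecbcccd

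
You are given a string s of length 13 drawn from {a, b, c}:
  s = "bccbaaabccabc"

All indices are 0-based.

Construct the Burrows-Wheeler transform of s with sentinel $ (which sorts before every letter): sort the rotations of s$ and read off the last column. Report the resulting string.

rank  rotation        last
    0  $bccbaaabccabc  c
    1  aaabccabc$bccb  b
    2  aabccabc$bccba  a
    3  abc$bccbaaabcc  c
    4  abccabc$bccbaa  a
    5  baaabccabc$bcc  c
    6  bc$bccbaaabcca  a
    7  bccabc$bccbaaa  a
    8  bccbaaabccabc$  $
    9  c$bccbaaabccab  b
   10  cabc$bccbaaabc  c
   11  cbaaabccabc$bc  c
   12  ccabc$bccbaaab  b
   13  ccbaaabccabc$b  b

cbacacaa$bccbb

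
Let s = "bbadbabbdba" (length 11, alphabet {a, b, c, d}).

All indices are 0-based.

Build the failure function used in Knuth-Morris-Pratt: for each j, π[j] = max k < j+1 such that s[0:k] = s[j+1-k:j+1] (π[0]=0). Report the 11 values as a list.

[0, 1, 0, 0, 1, 0, 1, 2, 0, 1, 0]

π[0] = 0
j=1 s[j]='b': π[1]=1 (border 'b')
j=2 s[j]='a': k: 1→0; π[2]=0 (border '')
j=3 s[j]='d': π[3]=0 (border '')
j=4 s[j]='b': π[4]=1 (border 'b')
j=5 s[j]='a': k: 1→0; π[5]=0 (border '')
j=6 s[j]='b': π[6]=1 (border 'b')
j=7 s[j]='b': π[7]=2 (border 'bb')
j=8 s[j]='d': k: 2→1→0; π[8]=0 (border '')
j=9 s[j]='b': π[9]=1 (border 'b')
j=10 s[j]='a': k: 1→0; π[10]=0 (border '')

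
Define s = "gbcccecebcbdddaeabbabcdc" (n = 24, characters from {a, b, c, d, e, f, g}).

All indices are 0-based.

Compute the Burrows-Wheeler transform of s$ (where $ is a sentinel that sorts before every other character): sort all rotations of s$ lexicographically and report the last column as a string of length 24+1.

cebdbaegacdbbcbecdcdbacc$

rank  rotation                   last
    0  $gbcccecebcbdddaeabbabcdc  c
    1  abbabcdc$gbcccecebcbdddae  e
    2  abcdc$gbcccecebcbdddaeabb  b
    3  aeabbabcdc$gbcccecebcbddd  d
    4  babcdc$gbcccecebcbdddaeab  b
    5  bbabcdc$gbcccecebcbdddaea  a
    6  bcbdddaeabbabcdc$gbcccece  e
    7  bcccecebcbdddaeabbabcdc$g  g
    8  bcdc$gbcccecebcbdddaeabba  a
    9  bdddaeabbabcdc$gbcccecebc  c
   10  c$gbcccecebcbdddaeabbabcd  d
   11  cbdddaeabbabcdc$gbccceceb  b
   12  cccecebcbdddaeabbabcdc$gb  b
   13  ccecebcbdddaeabbabcdc$gbc  c
   14  cdc$gbcccecebcbdddaeabbab  b
   15  cebcbdddaeabbabcdc$gbccce  e
   16  cecebcbdddaeabbabcdc$gbcc  c
   17  daeabbabcdc$gbcccecebcbdd  d
   18  dc$gbcccecebcbdddaeabbabc  c
   19  ddaeabbabcdc$gbcccecebcbd  d
   20  dddaeabbabcdc$gbcccecebcb  b
   21  eabbabcdc$gbcccecebcbddda  a
   22  ebcbdddaeabbabcdc$gbcccec  c
   23  ecebcbdddaeabbabcdc$gbccc  c
   24  gbcccecebcbdddaeabbabcdc$  $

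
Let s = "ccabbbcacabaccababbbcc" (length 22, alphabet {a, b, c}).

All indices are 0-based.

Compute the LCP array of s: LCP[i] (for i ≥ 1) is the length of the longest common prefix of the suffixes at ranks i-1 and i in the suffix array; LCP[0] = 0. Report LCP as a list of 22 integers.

[0, 3, 2, 5, 1, 2, 0, 2, 1, 4, 2, 3, 1, 2, 0, 1, 4, 3, 2, 1, 2, 4]

rank→(start, suffix):
  0 → (14, 'ababbbcc')
  1 → (9, 'abaccababbbcc')
  2 → (2, 'abbbcacabaccababbbcc')
  3 → (16, 'abbbcc')
  4 → (7, 'acabaccababbbcc')
  5 → (11, 'accababbbcc')
  6 → (15, 'babbbcc')
  7 → (10, 'baccababbbcc')
  8 → (3, 'bbbcacabaccababbbcc')
  9 → (17, 'bbbcc')
  10 → (4, 'bbcacabaccababbbcc')
  11 → (18, 'bbcc')
  12 → (5, 'bcacabaccababbbcc')
  13 → (19, 'bcc')
  14 → (21, 'c')
  15 → (13, 'cababbbcc')
  16 → (8, 'cabaccababbbcc')
  17 → (1, 'cabbbcacabaccababbbcc')
  18 → (6, 'cacabaccababbbcc')
  19 → (20, 'cc')
  20 → (12, 'ccababbbcc')
  21 → (0, 'ccabbbcacabaccababbbcc')

SA = [14, 9, 2, 16, 7, 11, 15, 10, 3, 17, 4, 18, 5, 19, 21, 13, 8, 1, 6, 20, 12, 0]
i: (SA[i-1],SA[i]) lcp shared
  1: (14,9) 3 'aba'
  2: (9,2) 2 'ab'
  3: (2,16) 5 'abbbc'
  4: (16,7) 1 'a'
  5: (7,11) 2 'ac'
  6: (11,15) 0 ''
  7: (15,10) 2 'ba'
  8: (10,3) 1 'b'
  9: (3,17) 4 'bbbc'
  10: (17,4) 2 'bb'
  11: (4,18) 3 'bbc'
  12: (18,5) 1 'b'
  13: (5,19) 2 'bc'
  14: (19,21) 0 ''
  15: (21,13) 1 'c'
  16: (13,8) 4 'caba'
  17: (8,1) 3 'cab'
  18: (1,6) 2 'ca'
  19: (6,20) 1 'c'
  20: (20,12) 2 'cc'
  21: (12,0) 4 'ccab'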